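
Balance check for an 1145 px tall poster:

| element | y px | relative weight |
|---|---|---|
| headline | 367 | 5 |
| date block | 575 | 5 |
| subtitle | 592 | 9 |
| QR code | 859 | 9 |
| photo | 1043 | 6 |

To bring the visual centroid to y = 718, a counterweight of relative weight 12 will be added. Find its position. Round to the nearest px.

New total weight: (5 + 5 + 9 + 9 + 6) + 12 = 46.
Along y: (24027 + 12·y) / 46 = 718 (existing moment 5·367 + 5·575 + 9·592 + 9·859 + 6·1043 = 24027) ⇒ y = (33028 − 24027) / 12 ≈ 750.08.

y ≈ 750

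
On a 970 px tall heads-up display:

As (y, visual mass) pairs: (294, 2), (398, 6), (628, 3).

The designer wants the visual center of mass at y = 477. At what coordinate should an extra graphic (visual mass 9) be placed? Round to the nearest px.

y ≈ 520

With the extra graphic, Σw becomes 2 + 6 + 3 + 9 = 20.
Along y: (4860 + 9·y) / 20 = 477 (existing moment 2·294 + 6·398 + 3·628 = 4860) ⇒ y = (9540 − 4860) / 9 ≈ 520.00.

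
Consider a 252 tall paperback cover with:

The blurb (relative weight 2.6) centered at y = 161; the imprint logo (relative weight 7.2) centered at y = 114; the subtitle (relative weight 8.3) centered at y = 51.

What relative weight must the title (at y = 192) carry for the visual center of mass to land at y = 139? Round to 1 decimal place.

w ≈ 16.1

Fixed elements: Σw = 2.6 + 7.2 + 8.3 = 18.1, Σw·y = 2.6·161 + 7.2·114 + 8.3·51 = 1662.7.
Balance at y = 139 requires (1662.7 + w·192) / (18.1 + w) = 139.
Rearranging, w·(192 − 139) = 139·18.1 − 1662.7 = 853.2, so w ≈ 853.2/53 = 16.10.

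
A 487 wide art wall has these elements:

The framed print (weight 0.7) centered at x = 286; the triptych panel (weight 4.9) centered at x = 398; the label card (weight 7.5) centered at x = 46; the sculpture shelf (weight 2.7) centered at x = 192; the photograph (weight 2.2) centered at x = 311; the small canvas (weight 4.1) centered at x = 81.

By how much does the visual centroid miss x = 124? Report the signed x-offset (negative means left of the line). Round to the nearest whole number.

Weights sum to 0.7 + 4.9 + 7.5 + 2.7 + 2.2 + 4.1 = 22.1.
Σw·x = 0.7·286 + 4.9·398 + 7.5·46 + 2.7·192 + 2.2·311 + 4.1·81 = 4030.1, so x̄ = 4030.1/22.1 ≈ 182.36.
Against x = 124, that's 182.36 − 124 = 58.36.

≈ 58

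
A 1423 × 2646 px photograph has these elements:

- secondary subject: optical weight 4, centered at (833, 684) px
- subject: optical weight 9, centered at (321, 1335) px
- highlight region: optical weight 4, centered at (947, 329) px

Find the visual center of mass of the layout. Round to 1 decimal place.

Total weight = 4 + 9 + 4 = 17.
Σw·x = 4·833 + 9·321 + 4·947 = 10009, so x̄ = 10009/17 ≈ 588.76.
Σw·y = 4·684 + 9·1335 + 4·329 = 16067, so ȳ = 16067/17 ≈ 945.12.

(588.8, 945.1)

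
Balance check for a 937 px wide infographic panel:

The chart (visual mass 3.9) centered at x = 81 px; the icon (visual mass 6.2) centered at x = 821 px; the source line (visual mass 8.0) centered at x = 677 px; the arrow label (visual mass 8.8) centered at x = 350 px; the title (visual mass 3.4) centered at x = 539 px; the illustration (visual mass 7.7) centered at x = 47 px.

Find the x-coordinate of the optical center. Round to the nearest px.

x ≈ 424

Total weight = 3.9 + 6.2 + 8.0 + 8.8 + 3.4 + 7.7 = 38.0.
x: (3.9·81 + 6.2·821 + 8.0·677 + 8.8·350 + 3.4·539 + 7.7·47) / 38.0 = 16096.6 / 38.0 ≈ 423.59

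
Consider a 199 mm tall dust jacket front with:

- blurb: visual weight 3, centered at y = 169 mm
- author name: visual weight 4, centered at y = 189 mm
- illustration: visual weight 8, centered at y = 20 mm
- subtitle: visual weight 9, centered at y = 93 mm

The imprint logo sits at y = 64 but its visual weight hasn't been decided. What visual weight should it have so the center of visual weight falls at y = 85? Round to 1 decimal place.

w ≈ 10.5

Fixed elements: Σw = 3 + 4 + 8 + 9 = 24, Σw·y = 3·169 + 4·189 + 8·20 + 9·93 = 2260.
Balance at y = 85 requires (2260 + w·64) / (24 + w) = 85.
Solving: w = (85·24 − 2260) / (64 − 85) = -220 / -21 ≈ 10.48.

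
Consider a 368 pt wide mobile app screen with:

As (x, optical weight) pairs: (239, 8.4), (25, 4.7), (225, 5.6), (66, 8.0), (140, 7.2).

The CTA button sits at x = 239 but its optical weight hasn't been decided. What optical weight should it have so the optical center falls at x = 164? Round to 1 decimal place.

w ≈ 8.5

Existing Σw = 33.9 (8.4 + 4.7 + 5.6 + 8.0 + 7.2); existing moment 8.4·239 + 4.7·25 + 5.6·225 + 8.0·66 + 7.2·140 = 4921.1.
Balance at x = 164 requires (4921.1 + w·239) / (33.9 + w) = 164.
Solving: w = (164·33.9 − 4921.1) / (239 − 164) = 638.5 / 75 ≈ 8.51.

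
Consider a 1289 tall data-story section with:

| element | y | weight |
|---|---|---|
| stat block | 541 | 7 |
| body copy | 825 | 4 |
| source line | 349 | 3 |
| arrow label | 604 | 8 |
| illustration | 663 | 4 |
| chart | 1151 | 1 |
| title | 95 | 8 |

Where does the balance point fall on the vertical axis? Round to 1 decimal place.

y ≈ 500.8

Σw = 7 + 4 + 3 + 8 + 4 + 1 + 8 = 35.
Σw·y = 7·541 + 4·825 + 3·349 + 8·604 + 4·663 + 1·1151 + 8·95 = 17529, so ȳ = 17529/35 ≈ 500.83.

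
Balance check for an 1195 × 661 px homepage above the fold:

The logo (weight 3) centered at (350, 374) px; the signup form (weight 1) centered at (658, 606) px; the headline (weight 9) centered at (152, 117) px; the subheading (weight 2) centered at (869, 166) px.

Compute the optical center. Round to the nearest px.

Σw = 3 + 1 + 9 + 2 = 15.
Σw·x = 3·350 + 1·658 + 9·152 + 2·869 = 4814, so x̄ = 4814/15 ≈ 320.93.
Σw·y = 3·374 + 1·606 + 9·117 + 2·166 = 3113, so ȳ = 3113/15 ≈ 207.53.

(321, 208)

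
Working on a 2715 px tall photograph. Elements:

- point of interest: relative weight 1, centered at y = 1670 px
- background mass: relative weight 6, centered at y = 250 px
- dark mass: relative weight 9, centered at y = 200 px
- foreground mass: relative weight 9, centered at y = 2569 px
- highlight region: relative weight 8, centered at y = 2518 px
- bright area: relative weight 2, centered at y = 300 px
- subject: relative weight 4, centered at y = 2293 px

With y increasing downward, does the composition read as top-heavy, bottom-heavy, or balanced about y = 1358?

bottom-heavy

Total weight = 1 + 6 + 9 + 9 + 8 + 2 + 4 = 39.
y-moment: 1·1670 + 6·250 + 9·200 + 9·2569 + 8·2518 + 2·300 + 4·2293 = 58007; centroid 58007/39 ≈ 1487.36.
1487.4 vs midline 1358 → bottom-heavy.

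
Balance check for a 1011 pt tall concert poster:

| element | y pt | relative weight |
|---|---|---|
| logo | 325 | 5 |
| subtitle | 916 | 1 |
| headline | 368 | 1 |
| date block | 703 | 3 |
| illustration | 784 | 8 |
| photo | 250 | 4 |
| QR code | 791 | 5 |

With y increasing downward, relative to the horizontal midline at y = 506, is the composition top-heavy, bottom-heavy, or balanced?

Weights sum to 5 + 1 + 1 + 3 + 8 + 4 + 5 = 27.
y: (5·325 + 1·916 + 1·368 + 3·703 + 8·784 + 4·250 + 5·791) / 27 = 16245 / 27 ≈ 601.67
601.7 lies below (larger y than) the midline 506, so the layout is bottom-heavy.

bottom-heavy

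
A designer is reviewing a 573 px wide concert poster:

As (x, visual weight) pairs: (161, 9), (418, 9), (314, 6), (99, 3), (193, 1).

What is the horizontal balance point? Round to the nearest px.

Weights sum to 9 + 9 + 6 + 3 + 1 = 28.
x: (9·161 + 9·418 + 6·314 + 3·99 + 1·193) / 28 = 7585 / 28 ≈ 270.89

x ≈ 271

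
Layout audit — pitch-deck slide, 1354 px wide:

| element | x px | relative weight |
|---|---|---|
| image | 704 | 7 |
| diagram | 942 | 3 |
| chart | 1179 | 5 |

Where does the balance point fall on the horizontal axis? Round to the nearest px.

Total weight = 7 + 3 + 5 = 15.
x-moment: 7·704 + 3·942 + 5·1179 = 13649; centroid 13649/15 ≈ 909.93.

x ≈ 910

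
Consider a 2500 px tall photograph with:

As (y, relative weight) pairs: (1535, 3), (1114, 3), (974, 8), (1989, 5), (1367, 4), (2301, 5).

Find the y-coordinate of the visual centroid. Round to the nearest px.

y ≈ 1523

Weights sum to 3 + 3 + 8 + 5 + 4 + 5 = 28.
Σw·y = 42657; ȳ = 42657/28 ≈ 1523.46.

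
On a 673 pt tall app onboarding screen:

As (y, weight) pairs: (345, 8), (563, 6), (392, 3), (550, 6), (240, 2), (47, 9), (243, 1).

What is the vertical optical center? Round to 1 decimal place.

Weights sum to 8 + 6 + 3 + 6 + 2 + 9 + 1 = 35.
Σw·y = 11760; ȳ = 11760/35 ≈ 336.00.

y ≈ 336.0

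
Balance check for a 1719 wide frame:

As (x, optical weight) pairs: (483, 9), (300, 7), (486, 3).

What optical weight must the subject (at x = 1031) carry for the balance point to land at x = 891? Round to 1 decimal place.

w ≈ 64.5

Fixed elements: Σw = 9 + 7 + 3 = 19, Σw·x = 9·483 + 7·300 + 3·486 = 7905.
Set Σw·x/Σw = 891: (7905 + 1031w) = 891·(19 + w).
So w = (891·19 − 7905)/(1031 − 891) = 9024/140 ≈ 64.46.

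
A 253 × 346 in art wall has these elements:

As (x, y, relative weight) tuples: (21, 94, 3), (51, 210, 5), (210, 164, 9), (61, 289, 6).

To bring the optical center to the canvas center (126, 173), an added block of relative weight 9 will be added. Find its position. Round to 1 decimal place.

After adding the added block, total weight = 3 + 5 + 9 + 6 + 9 = 32.
Along x: (2574 + 9·x) / 32 = 126 (existing moment 3·21 + 5·51 + 9·210 + 6·61 = 2574) ⇒ x = (4032 − 2574) / 9 ≈ 162.00.
Along y: (4542 + 9·y) / 32 = 173 (existing moment 3·94 + 5·210 + 9·164 + 6·289 = 4542) ⇒ y = (5536 − 4542) / 9 ≈ 110.44.

(162.0, 110.4)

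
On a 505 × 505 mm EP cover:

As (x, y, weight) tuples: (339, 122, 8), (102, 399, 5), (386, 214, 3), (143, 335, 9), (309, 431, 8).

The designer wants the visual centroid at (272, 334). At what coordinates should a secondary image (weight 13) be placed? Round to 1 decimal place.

After adding the secondary image, total weight = 8 + 5 + 3 + 9 + 8 + 13 = 46.
x: need Σw·x = 46·272 = 12512. Existing = 8·339 + 5·102 + 3·386 + 9·143 + 8·309 = 8139. Remainder 4373 / 13 ≈ 336.38.
y: need Σw·y = 46·334 = 15364. Existing = 8·122 + 5·399 + 3·214 + 9·335 + 8·431 = 10076. Remainder 5288 / 13 ≈ 406.77.

(336.4, 406.8)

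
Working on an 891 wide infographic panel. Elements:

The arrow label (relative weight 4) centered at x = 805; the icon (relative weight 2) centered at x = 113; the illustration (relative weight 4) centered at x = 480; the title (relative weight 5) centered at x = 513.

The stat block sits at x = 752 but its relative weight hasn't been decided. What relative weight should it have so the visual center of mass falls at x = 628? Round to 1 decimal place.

w ≈ 12.0

Known weights sum to 4 + 2 + 4 + 5 = 15; their moment is 4·805 + 2·113 + 4·480 + 5·513 = 7931.
For the centroid to hit 628: (7931 + w·752) / (15 + w) = 628.
So w = (628·15 − 7931)/(752 − 628) = 1489/124 ≈ 12.01.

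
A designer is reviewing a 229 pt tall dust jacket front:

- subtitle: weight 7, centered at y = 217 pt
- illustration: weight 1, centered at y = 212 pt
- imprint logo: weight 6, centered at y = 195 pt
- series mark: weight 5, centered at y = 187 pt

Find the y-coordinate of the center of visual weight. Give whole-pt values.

Total weight = 7 + 1 + 6 + 5 = 19.
Σw·y = 7·217 + 1·212 + 6·195 + 5·187 = 3836, so ȳ = 3836/19 ≈ 201.89.

y ≈ 202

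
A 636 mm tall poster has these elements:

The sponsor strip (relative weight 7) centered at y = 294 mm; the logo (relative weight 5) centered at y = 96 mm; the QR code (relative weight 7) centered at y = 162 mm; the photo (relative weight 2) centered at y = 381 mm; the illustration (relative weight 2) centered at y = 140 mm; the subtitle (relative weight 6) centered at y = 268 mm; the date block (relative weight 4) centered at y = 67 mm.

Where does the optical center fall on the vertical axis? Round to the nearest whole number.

Σw = 7 + 5 + 7 + 2 + 2 + 6 + 4 = 33.
y: (7·294 + 5·96 + 7·162 + 2·381 + 2·140 + 6·268 + 4·67) / 33 = 6590 / 33 ≈ 199.70

y ≈ 200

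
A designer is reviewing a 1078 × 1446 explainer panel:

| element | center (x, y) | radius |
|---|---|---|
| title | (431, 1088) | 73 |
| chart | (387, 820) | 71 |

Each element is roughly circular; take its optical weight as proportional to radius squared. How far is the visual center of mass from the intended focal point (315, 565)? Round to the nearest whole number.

Weights ∝ r²: title 73² = 5329, chart 71² = 5041; Σw = 10370.
Σw·x = 5329·431 + 5041·387 = 4247666, so x̄ = 4247666/10370 ≈ 409.61.
Σw·y = 5329·1088 + 5041·820 = 9931572, so ȳ = 9931572/10370 ≈ 957.72.
From (315, 565): dx = 94.61, dy = 392.72, so the distance is √(dx²+dy²) ≈ 403.96.

≈ 404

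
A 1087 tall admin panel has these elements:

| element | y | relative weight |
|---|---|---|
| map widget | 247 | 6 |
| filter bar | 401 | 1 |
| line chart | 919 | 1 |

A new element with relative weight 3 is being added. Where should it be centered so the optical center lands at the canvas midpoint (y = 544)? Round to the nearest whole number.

y ≈ 1061

With the new element, Σw becomes 6 + 1 + 1 + 3 = 11.
Along y: (2802 + 3·y) / 11 = 544 (existing moment 6·247 + 1·401 + 1·919 = 2802) ⇒ y = (5984 − 2802) / 3 ≈ 1060.67.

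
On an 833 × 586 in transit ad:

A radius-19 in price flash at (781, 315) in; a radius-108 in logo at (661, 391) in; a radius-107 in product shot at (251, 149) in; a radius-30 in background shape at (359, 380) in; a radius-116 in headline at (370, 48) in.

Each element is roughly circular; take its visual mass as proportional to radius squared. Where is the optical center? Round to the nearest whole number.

Weights ∝ r²: price flash 19² = 361, logo 108² = 11664, product shot 107² = 11449, background shape 30² = 900, headline 116² = 13456; Σw = 37830.
x-moment: 361·781 + 11664·661 + 11449·251 + 900·359 + 13456·370 = 16167364; centroid 16167364/37830 ≈ 427.37.
y-moment: 361·315 + 11664·391 + 11449·149 + 900·380 + 13456·48 = 7368128; centroid 7368128/37830 ≈ 194.77.

(427, 195)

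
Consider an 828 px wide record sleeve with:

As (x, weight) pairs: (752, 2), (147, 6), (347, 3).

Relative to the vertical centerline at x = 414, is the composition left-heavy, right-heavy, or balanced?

left-heavy

Total weight = 2 + 6 + 3 = 11.
x: (2·752 + 6·147 + 3·347) / 11 = 3427 / 11 ≈ 311.55
311.5 lies left of the midline 414, so the layout is left-heavy.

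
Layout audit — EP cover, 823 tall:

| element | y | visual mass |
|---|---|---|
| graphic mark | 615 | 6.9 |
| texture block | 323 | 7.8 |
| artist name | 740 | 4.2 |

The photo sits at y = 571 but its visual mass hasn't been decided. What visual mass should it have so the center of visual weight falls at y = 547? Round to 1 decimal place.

Existing Σw = 18.9 (6.9 + 7.8 + 4.2); existing moment 6.9·615 + 7.8·323 + 4.2·740 = 9870.9.
Set Σw·y/Σw = 547: (9870.9 + 571w) = 547·(18.9 + w).
Solving: w = (547·18.9 − 9870.9) / (571 − 547) = 467.4 / 24 ≈ 19.47.

w ≈ 19.5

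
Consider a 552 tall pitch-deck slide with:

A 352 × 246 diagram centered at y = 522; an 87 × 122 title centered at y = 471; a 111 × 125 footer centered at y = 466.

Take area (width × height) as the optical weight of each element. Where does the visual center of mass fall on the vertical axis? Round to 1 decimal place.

Taking area as weight: diagram 352·246 = 86592, title 87·122 = 10614, footer 111·125 = 13875. Sum 111081.
Σw·y = 86592·522 + 10614·471 + 13875·466 = 56665968, so ȳ = 56665968/111081 ≈ 510.13.

y ≈ 510.1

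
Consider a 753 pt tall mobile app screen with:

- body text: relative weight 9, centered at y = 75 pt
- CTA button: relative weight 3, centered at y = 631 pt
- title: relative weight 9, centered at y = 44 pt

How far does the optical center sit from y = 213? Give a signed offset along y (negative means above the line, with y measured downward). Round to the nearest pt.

≈ -72 pt

Weights sum to 9 + 3 + 9 = 21.
y-moment: 9·75 + 3·631 + 9·44 = 2964; centroid 2964/21 ≈ 141.14.
Offset from y = 213: 141.14 − 213 ≈ -71.86.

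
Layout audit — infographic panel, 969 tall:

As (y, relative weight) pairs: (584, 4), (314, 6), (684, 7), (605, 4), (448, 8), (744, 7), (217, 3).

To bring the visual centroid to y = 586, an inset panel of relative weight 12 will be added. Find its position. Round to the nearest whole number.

With the inset panel, Σw becomes 4 + 6 + 7 + 4 + 8 + 7 + 3 + 12 = 51.
y: need Σw·y = 51·586 = 29886. Existing = 4·584 + 6·314 + 7·684 + 4·605 + 8·448 + 7·744 + 3·217 = 20871. Remainder 9015 / 12 ≈ 751.25.

y ≈ 751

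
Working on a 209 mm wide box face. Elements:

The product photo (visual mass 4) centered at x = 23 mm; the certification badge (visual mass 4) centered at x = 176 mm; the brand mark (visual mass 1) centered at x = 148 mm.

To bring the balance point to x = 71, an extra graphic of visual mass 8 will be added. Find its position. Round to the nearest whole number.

x ≈ 33

New total weight: (4 + 4 + 1) + 8 = 17.
x: need Σw·x = 17·71 = 1207. Existing = 4·23 + 4·176 + 1·148 = 944. Remainder 263 / 8 ≈ 32.88.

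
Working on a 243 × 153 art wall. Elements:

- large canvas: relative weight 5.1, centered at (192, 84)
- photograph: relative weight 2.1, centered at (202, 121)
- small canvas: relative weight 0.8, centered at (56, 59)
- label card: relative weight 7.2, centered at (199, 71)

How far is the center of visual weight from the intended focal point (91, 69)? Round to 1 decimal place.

Σw = 5.1 + 2.1 + 0.8 + 7.2 = 15.2.
x: (5.1·192 + 2.1·202 + 0.8·56 + 7.2·199) / 15.2 = 2881.0 / 15.2 ≈ 189.54
y: (5.1·84 + 2.1·121 + 0.8·59 + 7.2·71) / 15.2 = 1240.9 / 15.2 ≈ 81.64
Relative to (91, 69): Δ = (98.54, 12.64); |Δ| = √(98.54² + 12.64²) ≈ 99.35.

≈ 99.3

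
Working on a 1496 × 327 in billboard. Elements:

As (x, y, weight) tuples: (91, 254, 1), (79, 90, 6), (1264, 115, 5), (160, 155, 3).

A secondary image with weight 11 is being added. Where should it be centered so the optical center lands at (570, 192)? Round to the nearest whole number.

(678, 287)

After adding the secondary image, total weight = 1 + 6 + 5 + 3 + 11 = 26.
Along x: (7365 + 11·x) / 26 = 570 (existing moment 1·91 + 6·79 + 5·1264 + 3·160 = 7365) ⇒ x = (14820 − 7365) / 11 ≈ 677.73.
Along y: (1834 + 11·y) / 26 = 192 (existing moment 1·254 + 6·90 + 5·115 + 3·155 = 1834) ⇒ y = (4992 − 1834) / 11 ≈ 287.09.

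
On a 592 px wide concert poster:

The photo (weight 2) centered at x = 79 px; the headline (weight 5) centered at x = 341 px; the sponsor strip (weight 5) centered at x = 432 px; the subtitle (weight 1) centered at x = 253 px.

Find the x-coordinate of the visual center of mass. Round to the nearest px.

Weights sum to 2 + 5 + 5 + 1 = 13.
Σw·x = 2·79 + 5·341 + 5·432 + 1·253 = 4276, so x̄ = 4276/13 ≈ 328.92.

x ≈ 329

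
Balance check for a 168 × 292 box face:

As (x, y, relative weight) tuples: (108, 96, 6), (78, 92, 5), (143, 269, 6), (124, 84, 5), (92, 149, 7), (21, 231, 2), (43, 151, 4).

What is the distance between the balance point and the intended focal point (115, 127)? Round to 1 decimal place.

Σw = 6 + 5 + 6 + 5 + 7 + 2 + 4 = 35.
x-moment: 6·108 + 5·78 + 6·143 + 5·124 + 7·92 + 2·21 + 4·43 = 3374; centroid 3374/35 ≈ 96.40.
y-moment: 6·96 + 5·92 + 6·269 + 5·84 + 7·149 + 2·231 + 4·151 = 5179; centroid 5179/35 ≈ 147.97.
From (115, 127): dx = -18.60, dy = 20.97, so the distance is √(dx²+dy²) ≈ 28.03.

≈ 28.0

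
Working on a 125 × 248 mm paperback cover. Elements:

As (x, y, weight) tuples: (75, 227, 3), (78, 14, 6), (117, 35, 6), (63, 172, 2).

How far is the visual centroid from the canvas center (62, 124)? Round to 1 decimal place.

≈ 53.9 mm

Total weight = 3 + 6 + 6 + 2 = 17.
Σw·x = 3·75 + 6·78 + 6·117 + 2·63 = 1521, so x̄ = 1521/17 ≈ 89.47.
Σw·y = 3·227 + 6·14 + 6·35 + 2·172 = 1319, so ȳ = 1319/17 ≈ 77.59.
Offset from (62, 124): Δx ≈ 27.47, Δy ≈ -46.41; distance = √(Δx² + Δy²) ≈ 53.93.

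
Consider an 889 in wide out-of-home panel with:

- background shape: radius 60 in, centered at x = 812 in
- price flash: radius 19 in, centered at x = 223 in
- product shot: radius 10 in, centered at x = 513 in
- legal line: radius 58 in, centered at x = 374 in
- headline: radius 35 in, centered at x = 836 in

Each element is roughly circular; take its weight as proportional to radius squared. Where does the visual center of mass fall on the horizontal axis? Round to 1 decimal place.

x ≈ 617.0

r² weights: background shape 60² = 3600, price flash 19² = 361, product shot 10² = 100, legal line 58² = 3364, headline 35² = 1225. Total = 8650.
Σw·x = 3600·812 + 361·223 + 100·513 + 3364·374 + 1225·836 = 5337239, so x̄ = 5337239/8650 ≈ 617.02.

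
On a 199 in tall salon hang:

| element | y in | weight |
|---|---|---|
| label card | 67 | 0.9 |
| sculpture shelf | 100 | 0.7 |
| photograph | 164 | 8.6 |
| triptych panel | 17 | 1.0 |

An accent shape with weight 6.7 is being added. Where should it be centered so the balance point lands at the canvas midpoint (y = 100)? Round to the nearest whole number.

y ≈ 35

New total weight: (0.9 + 0.7 + 8.6 + 1.0) + 6.7 = 17.9.
Along y: (1557.7 + 6.7·y) / 17.9 = 100 (existing moment 0.9·67 + 0.7·100 + 8.6·164 + 1.0·17 = 1557.7) ⇒ y = (1790.0 − 1557.7) / 6.7 ≈ 34.67.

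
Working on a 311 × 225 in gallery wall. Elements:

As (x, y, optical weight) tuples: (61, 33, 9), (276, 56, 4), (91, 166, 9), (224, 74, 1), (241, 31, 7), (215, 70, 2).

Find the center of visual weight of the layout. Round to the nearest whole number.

Weights sum to 9 + 4 + 9 + 1 + 7 + 2 = 32.
x-moment: 9·61 + 4·276 + 9·91 + 1·224 + 7·241 + 2·215 = 4813; centroid 4813/32 ≈ 150.41.
y-moment: 9·33 + 4·56 + 9·166 + 1·74 + 7·31 + 2·70 = 2446; centroid 2446/32 ≈ 76.44.

(150, 76)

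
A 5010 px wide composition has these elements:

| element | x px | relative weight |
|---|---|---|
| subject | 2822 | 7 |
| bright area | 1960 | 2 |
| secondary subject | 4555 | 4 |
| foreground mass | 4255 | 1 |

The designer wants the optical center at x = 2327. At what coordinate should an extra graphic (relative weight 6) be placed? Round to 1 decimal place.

After adding the extra graphic, total weight = 7 + 2 + 4 + 1 + 6 = 20.
x: need Σw·x = 20·2327 = 46540. Existing = 7·2822 + 2·1960 + 4·4555 + 1·4255 = 46149. Remainder 391 / 6 ≈ 65.17.

x ≈ 65.2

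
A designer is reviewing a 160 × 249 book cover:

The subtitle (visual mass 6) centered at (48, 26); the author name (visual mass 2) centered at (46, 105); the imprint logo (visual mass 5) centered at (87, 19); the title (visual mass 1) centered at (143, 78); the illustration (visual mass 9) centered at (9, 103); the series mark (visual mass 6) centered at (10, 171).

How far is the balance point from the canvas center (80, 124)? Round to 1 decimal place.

≈ 56.8

Total weight = 6 + 2 + 5 + 1 + 9 + 6 = 29.
Σw·x = 1099; x̄ = 1099/29 ≈ 37.90.
Σw·y = 2492; ȳ = 2492/29 ≈ 85.93.
From (80, 124): dx = -42.10, dy = -38.07, so the distance is √(dx²+dy²) ≈ 56.76.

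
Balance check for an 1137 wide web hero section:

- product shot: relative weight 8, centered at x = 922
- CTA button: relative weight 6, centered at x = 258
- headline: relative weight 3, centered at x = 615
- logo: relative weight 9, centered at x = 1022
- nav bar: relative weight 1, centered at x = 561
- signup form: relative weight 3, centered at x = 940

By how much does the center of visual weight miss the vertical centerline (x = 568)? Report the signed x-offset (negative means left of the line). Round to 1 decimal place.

≈ 210.3

Σw = 8 + 6 + 3 + 9 + 1 + 3 = 30.
x: moment 23348 / weight 30 ≈ 778.27
Difference: 778.27 − 568 ≈ 210.27.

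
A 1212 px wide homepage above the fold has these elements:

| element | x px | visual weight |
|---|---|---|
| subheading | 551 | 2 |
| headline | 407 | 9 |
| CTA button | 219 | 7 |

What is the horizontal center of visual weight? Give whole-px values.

x ≈ 350

Total weight = 2 + 9 + 7 = 18.
x-moment: 2·551 + 9·407 + 7·219 = 6298; centroid 6298/18 ≈ 349.89.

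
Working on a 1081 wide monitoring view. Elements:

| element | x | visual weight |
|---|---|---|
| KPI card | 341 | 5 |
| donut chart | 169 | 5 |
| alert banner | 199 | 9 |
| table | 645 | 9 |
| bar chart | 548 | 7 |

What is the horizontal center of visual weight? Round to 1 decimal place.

x ≈ 399.5

Weights sum to 5 + 5 + 9 + 9 + 7 = 35.
Σw·x = 5·341 + 5·169 + 9·199 + 9·645 + 7·548 = 13982, so x̄ = 13982/35 ≈ 399.49.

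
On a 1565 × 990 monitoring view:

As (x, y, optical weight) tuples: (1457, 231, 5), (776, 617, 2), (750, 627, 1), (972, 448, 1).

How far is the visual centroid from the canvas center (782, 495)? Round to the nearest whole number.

Weights sum to 5 + 2 + 1 + 1 = 9.
Σw·x = 5·1457 + 2·776 + 1·750 + 1·972 = 10559, so x̄ = 10559/9 ≈ 1173.22.
Σw·y = 5·231 + 2·617 + 1·627 + 1·448 = 3464, so ȳ = 3464/9 ≈ 384.89.
Offset from (782, 495): Δx ≈ 391.22, Δy ≈ -110.11; distance = √(Δx² + Δy²) ≈ 406.42.

≈ 406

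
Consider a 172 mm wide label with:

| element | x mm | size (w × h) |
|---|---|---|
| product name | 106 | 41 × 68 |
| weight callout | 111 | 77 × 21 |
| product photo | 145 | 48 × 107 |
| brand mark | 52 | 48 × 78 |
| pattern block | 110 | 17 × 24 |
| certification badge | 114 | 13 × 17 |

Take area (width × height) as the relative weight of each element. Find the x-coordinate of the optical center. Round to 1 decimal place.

x ≈ 106.7

Areas: product name 41·68 = 2788, weight callout 77·21 = 1617, product photo 48·107 = 5136, brand mark 48·78 = 3744, pattern block 17·24 = 408, certification badge 13·17 = 221. Total weight = 13914.
Σw·x = 2788·106 + 1617·111 + 5136·145 + 3744·52 + 408·110 + 221·114 = 1484497, so x̄ = 1484497/13914 ≈ 106.69.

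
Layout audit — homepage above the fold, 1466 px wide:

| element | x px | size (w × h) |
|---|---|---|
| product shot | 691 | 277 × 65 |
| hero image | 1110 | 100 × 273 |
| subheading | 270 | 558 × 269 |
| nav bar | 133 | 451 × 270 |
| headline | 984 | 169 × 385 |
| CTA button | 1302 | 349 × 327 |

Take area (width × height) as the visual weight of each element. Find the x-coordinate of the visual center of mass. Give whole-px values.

x ≈ 629

Areas: product shot 277·65 = 18005, hero image 100·273 = 27300, subheading 558·269 = 150102, nav bar 451·270 = 121770, headline 169·385 = 65065, CTA button 349·327 = 114123. Total weight = 496365.
x: (18005·691 + 27300·1110 + 150102·270 + 121770·133 + 65065·984 + 114123·1302) / 496365 = 312079511 / 496365 ≈ 628.73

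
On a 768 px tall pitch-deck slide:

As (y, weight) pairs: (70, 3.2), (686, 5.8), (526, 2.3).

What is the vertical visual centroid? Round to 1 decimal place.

y ≈ 479.0

Total weight = 3.2 + 5.8 + 2.3 = 11.3.
y-moment: 3.2·70 + 5.8·686 + 2.3·526 = 5412.6; centroid 5412.6/11.3 ≈ 478.99.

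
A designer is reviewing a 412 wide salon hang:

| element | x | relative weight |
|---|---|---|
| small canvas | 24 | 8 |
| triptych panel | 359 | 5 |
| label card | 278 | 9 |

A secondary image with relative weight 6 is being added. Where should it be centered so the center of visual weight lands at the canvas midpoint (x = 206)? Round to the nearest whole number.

x ≈ 213

New total weight: (8 + 5 + 9) + 6 = 28.
x: need Σw·x = 28·206 = 5768. Existing = 8·24 + 5·359 + 9·278 = 4489. Remainder 1279 / 6 ≈ 213.17.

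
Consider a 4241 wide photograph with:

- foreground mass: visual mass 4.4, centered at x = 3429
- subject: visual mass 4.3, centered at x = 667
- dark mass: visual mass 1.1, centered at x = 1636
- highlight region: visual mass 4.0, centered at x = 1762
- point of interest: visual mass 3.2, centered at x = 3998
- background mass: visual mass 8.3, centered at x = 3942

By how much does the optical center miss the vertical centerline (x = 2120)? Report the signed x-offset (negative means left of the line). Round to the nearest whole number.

Total weight = 4.4 + 4.3 + 1.1 + 4.0 + 3.2 + 8.3 = 25.3.
Σw·x = 72315.5; x̄ = 72315.5/25.3 ≈ 2858.32.
Offset from x = 2120: 2858.32 − 2120 ≈ 738.32.

≈ 738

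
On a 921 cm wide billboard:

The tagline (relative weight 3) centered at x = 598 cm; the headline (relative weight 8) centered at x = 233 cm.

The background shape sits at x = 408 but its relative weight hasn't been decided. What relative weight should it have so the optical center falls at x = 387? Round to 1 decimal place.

w ≈ 28.5

Fixed elements: Σw = 3 + 8 = 11, Σw·x = 3·598 + 8·233 = 3658.
For the centroid to hit 387: (3658 + w·408) / (11 + w) = 387.
Solving: w = (387·11 − 3658) / (408 − 387) = 599 / 21 ≈ 28.52.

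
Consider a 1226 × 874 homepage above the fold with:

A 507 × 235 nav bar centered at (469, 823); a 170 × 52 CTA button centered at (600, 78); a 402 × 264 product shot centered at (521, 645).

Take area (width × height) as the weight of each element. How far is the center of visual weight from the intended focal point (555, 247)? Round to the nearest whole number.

Areas: nav bar 507·235 = 119145, CTA button 170·52 = 8840, product shot 402·264 = 106128. Total weight = 234113.
Σw·x = 119145·469 + 8840·600 + 106128·521 = 116475693, so x̄ = 116475693/234113 ≈ 497.52.
Σw·y = 119145·823 + 8840·78 + 106128·645 = 167198415, so ȳ = 167198415/234113 ≈ 714.18.
Offset from (555, 247): Δx ≈ -57.48, Δy ≈ 467.18; distance = √(Δx² + Δy²) ≈ 470.70.

≈ 471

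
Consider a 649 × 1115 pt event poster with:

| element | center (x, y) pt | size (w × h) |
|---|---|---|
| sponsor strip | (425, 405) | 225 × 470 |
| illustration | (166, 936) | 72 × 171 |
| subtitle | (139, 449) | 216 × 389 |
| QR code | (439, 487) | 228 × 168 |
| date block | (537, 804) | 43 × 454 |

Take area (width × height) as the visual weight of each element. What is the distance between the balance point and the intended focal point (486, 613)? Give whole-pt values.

≈ 200 pt

Taking area as weight: sponsor strip 225·470 = 105750, illustration 72·171 = 12312, subtitle 216·389 = 84024, QR code 228·168 = 38304, date block 43·454 = 19522. Sum 259912.
x: (105750·425 + 12312·166 + 84024·139 + 38304·439 + 19522·537) / 259912 = 85965648 / 259912 ≈ 330.75
y: (105750·405 + 12312·936 + 84024·449 + 38304·487 + 19522·804) / 259912 = 126429294 / 259912 ≈ 486.43
From (486, 613): dx = -155.25, dy = -126.57, so the distance is √(dx²+dy²) ≈ 200.31.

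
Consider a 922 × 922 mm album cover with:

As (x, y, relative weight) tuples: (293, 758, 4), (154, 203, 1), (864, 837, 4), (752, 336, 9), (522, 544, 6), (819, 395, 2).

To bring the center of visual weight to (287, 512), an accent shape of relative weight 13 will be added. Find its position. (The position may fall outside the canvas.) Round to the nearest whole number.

(-394, 485)

New total weight: (4 + 1 + 4 + 9 + 6 + 2) + 13 = 39.
Along x: (16320 + 13·x) / 39 = 287 (existing moment 4·293 + 1·154 + 4·864 + 9·752 + 6·522 + 2·819 = 16320) ⇒ x = (11193 − 16320) / 13 ≈ -394.38.
Along y: (13661 + 13·y) / 39 = 512 (existing moment 4·758 + 1·203 + 4·837 + 9·336 + 6·544 + 2·395 = 13661) ⇒ y = (19968 − 13661) / 13 ≈ 485.15.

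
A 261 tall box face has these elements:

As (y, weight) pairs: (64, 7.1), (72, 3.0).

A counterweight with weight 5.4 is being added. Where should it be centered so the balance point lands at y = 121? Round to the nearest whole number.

y ≈ 223

With the counterweight, Σw becomes 7.1 + 3.0 + 5.4 = 15.5.
y: target moment 15.5×121 = 1875.5; current 7.1·64 + 3.0·72 = 670.4; the counterweight supplies 1205.1, so y = 1205.1/5.4 ≈ 223.17.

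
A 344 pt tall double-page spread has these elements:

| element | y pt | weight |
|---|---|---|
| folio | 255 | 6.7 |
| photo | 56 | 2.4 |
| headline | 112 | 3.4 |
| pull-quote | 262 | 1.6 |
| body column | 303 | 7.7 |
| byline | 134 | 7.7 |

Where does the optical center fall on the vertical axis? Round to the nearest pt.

Σw = 6.7 + 2.4 + 3.4 + 1.6 + 7.7 + 7.7 = 29.5.
Σw·y = 6.7·255 + 2.4·56 + 3.4·112 + 1.6·262 + 7.7·303 + 7.7·134 = 6007.8, so ȳ = 6007.8/29.5 ≈ 203.65.

y ≈ 204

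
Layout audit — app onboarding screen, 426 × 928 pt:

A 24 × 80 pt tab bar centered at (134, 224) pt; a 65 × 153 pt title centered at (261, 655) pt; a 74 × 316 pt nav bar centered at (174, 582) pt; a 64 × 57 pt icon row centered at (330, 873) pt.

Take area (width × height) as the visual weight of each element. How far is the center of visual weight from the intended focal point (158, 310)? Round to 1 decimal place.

Areas: tab bar 24·80 = 1920, title 65·153 = 9945, nav bar 74·316 = 23384, icon row 64·57 = 3648. Total weight = 38897.
x-moment: 1920·134 + 9945·261 + 23384·174 + 3648·330 = 8125581; centroid 8125581/38897 ≈ 208.90.
y-moment: 1920·224 + 9945·655 + 23384·582 + 3648·873 = 23738247; centroid 23738247/38897 ≈ 610.28.
Relative to (158, 310): Δ = (50.90, 300.28); |Δ| = √(50.90² + 300.28²) ≈ 304.57.

≈ 304.6 pt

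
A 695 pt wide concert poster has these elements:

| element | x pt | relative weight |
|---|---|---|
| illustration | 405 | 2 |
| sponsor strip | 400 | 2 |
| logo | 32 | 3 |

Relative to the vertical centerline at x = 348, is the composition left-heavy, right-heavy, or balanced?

Weights sum to 2 + 2 + 3 = 7.
x: (2·405 + 2·400 + 3·32) / 7 = 1706 / 7 ≈ 243.71
243.7 vs midline 348 → left-heavy.

left-heavy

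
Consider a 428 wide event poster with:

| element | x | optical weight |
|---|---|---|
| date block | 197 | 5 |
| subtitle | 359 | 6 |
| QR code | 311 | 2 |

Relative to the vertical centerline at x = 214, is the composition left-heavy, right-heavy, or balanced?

Σw = 5 + 6 + 2 = 13.
x-moment: 5·197 + 6·359 + 2·311 = 3761; centroid 3761/13 ≈ 289.31.
289.3 lies right of the midline 214, so the layout is right-heavy.

right-heavy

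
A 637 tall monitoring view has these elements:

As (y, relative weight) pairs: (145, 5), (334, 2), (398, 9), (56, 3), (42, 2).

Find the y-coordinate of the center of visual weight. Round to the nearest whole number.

y ≈ 249

Weights sum to 5 + 2 + 9 + 3 + 2 = 21.
Σw·y = 5·145 + 2·334 + 9·398 + 3·56 + 2·42 = 5227, so ȳ = 5227/21 ≈ 248.90.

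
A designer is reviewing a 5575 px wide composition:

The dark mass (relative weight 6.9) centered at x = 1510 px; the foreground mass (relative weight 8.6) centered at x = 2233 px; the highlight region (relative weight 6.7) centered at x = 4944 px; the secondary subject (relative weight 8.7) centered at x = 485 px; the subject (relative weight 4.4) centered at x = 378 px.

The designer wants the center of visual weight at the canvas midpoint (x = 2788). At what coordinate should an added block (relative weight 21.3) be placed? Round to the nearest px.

x ≈ 4186

After adding the added block, total weight = 6.9 + 8.6 + 6.7 + 8.7 + 4.4 + 21.3 = 56.6.
x: need Σw·x = 56.6·2788 = 157800.8. Existing = 6.9·1510 + 8.6·2233 + 6.7·4944 + 8.7·485 + 4.4·378 = 68630.3. Remainder 89170.5 / 21.3 ≈ 4186.41.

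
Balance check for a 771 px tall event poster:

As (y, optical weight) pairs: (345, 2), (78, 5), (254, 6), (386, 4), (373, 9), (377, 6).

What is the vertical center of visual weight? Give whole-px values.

Σw = 2 + 5 + 6 + 4 + 9 + 6 = 32.
y-moment: 2·345 + 5·78 + 6·254 + 4·386 + 9·373 + 6·377 = 9767; centroid 9767/32 ≈ 305.22.

y ≈ 305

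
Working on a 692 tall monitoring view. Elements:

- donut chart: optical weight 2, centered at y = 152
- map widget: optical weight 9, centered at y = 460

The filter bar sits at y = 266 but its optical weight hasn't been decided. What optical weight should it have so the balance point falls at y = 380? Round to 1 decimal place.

Existing Σw = 11 (2 + 9); existing moment 2·152 + 9·460 = 4444.
Balance at y = 380 requires (4444 + w·266) / (11 + w) = 380.
So w = (380·11 − 4444)/(266 − 380) = -264/-114 ≈ 2.32.

w ≈ 2.3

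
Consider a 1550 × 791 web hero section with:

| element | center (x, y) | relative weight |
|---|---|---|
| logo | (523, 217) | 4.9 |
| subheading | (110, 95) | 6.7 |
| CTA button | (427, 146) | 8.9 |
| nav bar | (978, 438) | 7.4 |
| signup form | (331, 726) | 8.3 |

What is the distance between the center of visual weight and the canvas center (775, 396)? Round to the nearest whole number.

≈ 308

Σw = 4.9 + 6.7 + 8.9 + 7.4 + 8.3 = 36.2.
x: (4.9·523 + 6.7·110 + 8.9·427 + 7.4·978 + 8.3·331) / 36.2 = 17084.5 / 36.2 ≈ 471.95
y: (4.9·217 + 6.7·95 + 8.9·146 + 7.4·438 + 8.3·726) / 36.2 = 12266.2 / 36.2 ≈ 338.85
From (775, 396): dx = -303.05, dy = -57.15, so the distance is √(dx²+dy²) ≈ 308.39.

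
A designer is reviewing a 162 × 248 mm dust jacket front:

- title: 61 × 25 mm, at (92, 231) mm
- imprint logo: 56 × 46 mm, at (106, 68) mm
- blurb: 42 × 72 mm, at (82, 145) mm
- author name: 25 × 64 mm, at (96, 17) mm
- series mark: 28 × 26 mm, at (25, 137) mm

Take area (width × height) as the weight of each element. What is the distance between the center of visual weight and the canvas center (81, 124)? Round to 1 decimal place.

≈ 11.0 mm

Areas: title 61·25 = 1525, imprint logo 56·46 = 2576, blurb 42·72 = 3024, author name 25·64 = 1600, series mark 28·26 = 728. Total weight = 9453.
x-moment: 1525·92 + 2576·106 + 3024·82 + 1600·96 + 728·25 = 833124; centroid 833124/9453 ≈ 88.13.
y-moment: 1525·231 + 2576·68 + 3024·145 + 1600·17 + 728·137 = 1092859; centroid 1092859/9453 ≈ 115.61.
From (81, 124): dx = 7.13, dy = -8.39, so the distance is √(dx²+dy²) ≈ 11.01.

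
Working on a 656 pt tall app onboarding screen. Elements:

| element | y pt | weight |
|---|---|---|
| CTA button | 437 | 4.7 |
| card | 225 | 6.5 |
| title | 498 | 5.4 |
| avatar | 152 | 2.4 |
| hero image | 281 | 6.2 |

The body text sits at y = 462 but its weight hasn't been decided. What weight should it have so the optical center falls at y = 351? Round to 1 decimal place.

Fixed elements: Σw = 4.7 + 6.5 + 5.4 + 2.4 + 6.2 = 25.2, Σw·y = 4.7·437 + 6.5·225 + 5.4·498 + 2.4·152 + 6.2·281 = 8312.6.
Set Σw·y/Σw = 351: (8312.6 + 462w) = 351·(25.2 + w).
Rearranging, w·(462 − 351) = 351·25.2 − 8312.6 = 532.6, so w ≈ 532.6/111 = 4.80.

w ≈ 4.8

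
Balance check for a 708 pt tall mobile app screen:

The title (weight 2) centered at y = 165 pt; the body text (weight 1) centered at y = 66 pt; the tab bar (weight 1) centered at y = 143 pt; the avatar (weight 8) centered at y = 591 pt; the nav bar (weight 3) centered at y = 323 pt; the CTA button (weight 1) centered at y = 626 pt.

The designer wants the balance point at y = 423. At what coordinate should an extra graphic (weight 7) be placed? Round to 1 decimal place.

y ≈ 409.6

New total weight: (2 + 1 + 1 + 8 + 3 + 1) + 7 = 23.
y: target moment 23×423 = 9729; current 2·165 + 1·66 + 1·143 + 8·591 + 3·323 + 1·626 = 6862; the extra graphic supplies 2867, so y = 2867/7 ≈ 409.57.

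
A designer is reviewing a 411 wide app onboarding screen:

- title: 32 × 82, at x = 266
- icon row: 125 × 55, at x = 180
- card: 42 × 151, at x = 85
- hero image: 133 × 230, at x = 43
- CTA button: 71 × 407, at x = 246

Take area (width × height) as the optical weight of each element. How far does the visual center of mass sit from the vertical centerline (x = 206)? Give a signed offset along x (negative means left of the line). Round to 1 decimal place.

Taking area as weight: title 32·82 = 2624, icon row 125·55 = 6875, card 42·151 = 6342, hero image 133·230 = 30590, CTA button 71·407 = 28897. Sum 75328.
x-moment: 2624·266 + 6875·180 + 6342·85 + 30590·43 + 28897·246 = 10898586; centroid 10898586/75328 ≈ 144.68.
Difference: 144.68 − 206 ≈ -61.32.

≈ -61.3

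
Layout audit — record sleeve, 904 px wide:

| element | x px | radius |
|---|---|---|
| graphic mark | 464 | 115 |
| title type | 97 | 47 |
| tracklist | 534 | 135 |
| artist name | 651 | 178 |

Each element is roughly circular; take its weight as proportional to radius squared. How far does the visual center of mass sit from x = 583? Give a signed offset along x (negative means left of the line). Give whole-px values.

r² weights: graphic mark 115² = 13225, title type 47² = 2209, tracklist 135² = 18225, artist name 178² = 31684. Total = 65343.
x-moment: 13225·464 + 2209·97 + 18225·534 + 31684·651 = 36709107; centroid 36709107/65343 ≈ 561.79.
Difference: 561.79 − 583 ≈ -21.21.

≈ -21 px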